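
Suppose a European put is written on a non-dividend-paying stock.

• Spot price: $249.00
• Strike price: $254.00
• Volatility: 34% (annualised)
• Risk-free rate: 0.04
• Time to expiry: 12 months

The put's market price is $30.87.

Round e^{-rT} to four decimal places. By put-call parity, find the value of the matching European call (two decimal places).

e^(−rT) = e^(−0.04·1) = 0.9608
Put-call parity: C − P = S − K·e^(−rT) = 249 − 254·0.9608 = 249 − 244.0432 = 4.9568
C = P + (C − P) = 30.87 + (4.9568) = 35.8268

$35.83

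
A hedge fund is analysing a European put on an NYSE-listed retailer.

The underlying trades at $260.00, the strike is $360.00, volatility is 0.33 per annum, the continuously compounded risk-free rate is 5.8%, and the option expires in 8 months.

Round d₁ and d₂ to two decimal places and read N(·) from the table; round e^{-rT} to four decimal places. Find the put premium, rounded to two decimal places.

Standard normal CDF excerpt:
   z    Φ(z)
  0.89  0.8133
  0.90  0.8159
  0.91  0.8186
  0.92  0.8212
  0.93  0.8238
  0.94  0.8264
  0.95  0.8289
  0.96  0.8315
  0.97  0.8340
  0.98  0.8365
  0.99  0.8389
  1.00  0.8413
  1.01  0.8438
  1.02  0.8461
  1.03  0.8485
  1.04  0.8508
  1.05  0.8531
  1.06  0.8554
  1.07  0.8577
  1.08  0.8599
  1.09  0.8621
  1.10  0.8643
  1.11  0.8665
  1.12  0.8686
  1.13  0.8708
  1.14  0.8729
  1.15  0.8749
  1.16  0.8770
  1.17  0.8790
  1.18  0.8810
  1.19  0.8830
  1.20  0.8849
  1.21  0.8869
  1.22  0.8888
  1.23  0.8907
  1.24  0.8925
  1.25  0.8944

$92.30

σ√T = 0.33 × 0.8165 = 0.2694
d₁ = [ln(260/360) + (0.058 + 0.33²/2)·0.6667] / 0.2694 = [-0.3254 + 0.0750] / 0.2694 = -0.9295 ≈ -0.93
d₂ = d₁ − σ√T = -0.9295 − 0.2694 = -1.1990 ≈ -1.20
exp(−rT) = exp(−0.058·0.6667) = 0.9621
N(−d₂) = N(1.20) = 0.8849;  N(−d₁) = N(0.93) = 0.8238
P = 360·0.9621·0.8849 − 260·0.8238 = 306.4904 − 214.1880 = 92.3024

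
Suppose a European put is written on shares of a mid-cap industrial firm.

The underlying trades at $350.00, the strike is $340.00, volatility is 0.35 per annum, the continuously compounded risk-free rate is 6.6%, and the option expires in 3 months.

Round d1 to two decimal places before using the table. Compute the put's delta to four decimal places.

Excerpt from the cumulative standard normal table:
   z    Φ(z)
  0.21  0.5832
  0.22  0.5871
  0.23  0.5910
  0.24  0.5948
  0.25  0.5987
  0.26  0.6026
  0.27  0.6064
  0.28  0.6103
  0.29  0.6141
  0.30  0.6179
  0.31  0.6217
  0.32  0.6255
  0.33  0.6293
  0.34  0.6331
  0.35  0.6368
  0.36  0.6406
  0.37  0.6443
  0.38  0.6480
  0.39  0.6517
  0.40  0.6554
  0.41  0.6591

-0.3632

T = 0.25;  σ√T = 0.1750
d₁ = [ln(350/340) + (0.066 + ½·0.35²)·0.25] / (σ√T) = (0.0290 + 0.0318) / 0.1750 = 0.3474 ⇒ 0.35
N(d₁) = N(0.35) = 0.6368
Δ_put = N(d₁) − 1 = 0.6368 − 1 = -0.3632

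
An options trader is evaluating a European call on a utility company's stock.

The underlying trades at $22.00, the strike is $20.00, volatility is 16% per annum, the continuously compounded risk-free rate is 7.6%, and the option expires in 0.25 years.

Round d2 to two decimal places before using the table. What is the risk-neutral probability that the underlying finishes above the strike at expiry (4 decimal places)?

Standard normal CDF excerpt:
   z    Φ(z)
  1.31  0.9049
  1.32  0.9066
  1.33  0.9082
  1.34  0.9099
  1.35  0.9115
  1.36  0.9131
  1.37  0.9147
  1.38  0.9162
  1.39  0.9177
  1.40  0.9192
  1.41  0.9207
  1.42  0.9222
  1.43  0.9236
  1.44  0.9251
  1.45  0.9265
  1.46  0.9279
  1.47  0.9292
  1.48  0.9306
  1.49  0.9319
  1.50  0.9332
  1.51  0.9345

σ√T = 0.16 × 0.5000 = 0.0800
d₁ = [ln(22/20) + (0.076 + 0.16²/2)·0.25] / 0.0800 = [0.0953 + 0.0222] / 0.0800 = 1.4689 which rounds to 1.47
d₂ = d₁ − σ√T = 1.4689 − 0.0800 = 1.3889 which rounds to 1.39
Risk-neutral Pr[S_T > K] = N(d₂) = N(1.39) = 0.9177

0.9177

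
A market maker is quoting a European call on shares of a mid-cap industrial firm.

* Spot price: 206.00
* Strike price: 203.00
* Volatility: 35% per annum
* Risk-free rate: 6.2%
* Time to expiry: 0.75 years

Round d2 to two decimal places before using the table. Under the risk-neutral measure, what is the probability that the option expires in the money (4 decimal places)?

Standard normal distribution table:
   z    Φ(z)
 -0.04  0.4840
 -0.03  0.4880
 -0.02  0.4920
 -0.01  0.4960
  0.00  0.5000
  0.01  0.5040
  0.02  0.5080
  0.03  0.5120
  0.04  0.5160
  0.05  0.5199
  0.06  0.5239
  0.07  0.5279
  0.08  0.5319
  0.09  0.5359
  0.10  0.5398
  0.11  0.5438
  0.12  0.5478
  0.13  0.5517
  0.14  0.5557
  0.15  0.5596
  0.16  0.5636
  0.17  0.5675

σ√T = 0.35·√0.75 = 0.3031
d₁ = [ln(206/203) + (0.062 + 0.35²/2)·0.75] / 0.3031 = [0.0147 + 0.0924] / 0.3031 = 0.3534 ≈ 0.35
d₂ = d₁ − σ√T = 0.3534 − 0.3031 = 0.0503 ≈ 0.05
Risk-neutral Pr[S_T > K] = N(d₂) = N(0.05) = 0.5199

0.5199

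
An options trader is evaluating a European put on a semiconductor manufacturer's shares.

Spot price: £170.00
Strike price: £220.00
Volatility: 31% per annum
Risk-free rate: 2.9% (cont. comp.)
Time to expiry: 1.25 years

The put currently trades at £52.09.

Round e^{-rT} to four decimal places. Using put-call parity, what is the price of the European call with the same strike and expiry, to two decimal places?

£9.92

e^(−rT) = e^(−0.029·1.25) = 0.9644
Put-call parity: C − P = S − K·e^(−rT) = 170 − 220·0.9644 = 170 − 212.1680 = -42.1680
C = P + (C − P) = 52.09 + (-42.1680) = 9.9220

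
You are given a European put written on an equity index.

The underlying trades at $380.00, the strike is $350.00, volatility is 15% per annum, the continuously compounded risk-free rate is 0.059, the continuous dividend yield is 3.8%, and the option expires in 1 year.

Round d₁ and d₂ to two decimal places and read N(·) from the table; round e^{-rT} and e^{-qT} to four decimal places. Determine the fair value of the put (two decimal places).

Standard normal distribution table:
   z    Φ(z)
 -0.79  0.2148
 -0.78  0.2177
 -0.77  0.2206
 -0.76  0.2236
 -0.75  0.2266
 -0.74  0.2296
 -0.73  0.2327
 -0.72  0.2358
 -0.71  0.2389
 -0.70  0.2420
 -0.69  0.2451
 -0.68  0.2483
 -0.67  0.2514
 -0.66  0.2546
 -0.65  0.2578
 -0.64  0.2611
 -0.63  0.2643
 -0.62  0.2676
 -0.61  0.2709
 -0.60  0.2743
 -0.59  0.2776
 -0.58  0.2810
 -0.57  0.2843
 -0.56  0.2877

$7.58

σ√T = 0.15 × 1.0000 = 0.1500
d₁ = [ln(380/350) + (0.059 − 0.038 + 0.15²/2)·1] / 0.1500 = [0.0822 + 0.0323] / 0.1500 = 0.7633 which rounds to 0.76
d₂ = d₁ − σ√T = 0.7633 − 0.1500 = 0.6133 which rounds to 0.61
exp(−qT) = exp(−0.038·1) = 0.9627;  exp(−rT) = exp(−0.059·1) = 0.9427
P = 350·0.9427·N(-0.61) − 380·0.9627·N(-0.76) = 350·0.9427·0.2709 − 380·0.9627·0.2236 = 89.3821 − 81.7987 = 7.5834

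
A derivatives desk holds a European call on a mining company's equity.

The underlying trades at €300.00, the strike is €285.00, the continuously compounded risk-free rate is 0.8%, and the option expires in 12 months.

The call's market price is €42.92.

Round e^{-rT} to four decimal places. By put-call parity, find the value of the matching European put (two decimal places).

€25.64

e^(−rT) = e^(−0.008·1) = 0.9920
Put-call parity: C − P = S − K·e^(−rT) = 300 − 285·0.9920 = 300 − 282.7200 = 17.2800
P = C − (C − P) = 42.92 − (17.2800) = 25.6400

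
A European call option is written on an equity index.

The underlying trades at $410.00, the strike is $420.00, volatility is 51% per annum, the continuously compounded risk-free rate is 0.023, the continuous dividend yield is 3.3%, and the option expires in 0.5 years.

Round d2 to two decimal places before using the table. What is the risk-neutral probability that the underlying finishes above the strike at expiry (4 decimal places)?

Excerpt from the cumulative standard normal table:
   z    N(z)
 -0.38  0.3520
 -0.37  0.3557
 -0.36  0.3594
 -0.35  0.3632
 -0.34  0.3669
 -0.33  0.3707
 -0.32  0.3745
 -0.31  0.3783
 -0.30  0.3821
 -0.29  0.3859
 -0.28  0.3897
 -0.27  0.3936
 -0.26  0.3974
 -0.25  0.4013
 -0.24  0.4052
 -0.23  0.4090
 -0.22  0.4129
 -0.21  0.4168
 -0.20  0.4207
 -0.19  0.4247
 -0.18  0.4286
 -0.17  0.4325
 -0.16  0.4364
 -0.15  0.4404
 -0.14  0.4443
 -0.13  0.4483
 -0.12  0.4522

T = 0.5;  σ√T = 0.3606
d₁ = [ln(410/420) + (0.023 − 0.033 + 0.51²/2)·0.5] / 0.3606 = [-0.0241 + 0.0600] / 0.3606 = 0.0996 ≈ 0.10
d₂ = d₁ − σ√T = 0.0996 − 0.3606 = -0.2610 ≈ -0.26
Risk-neutral Pr[S_T > K] = N(d₂) = N(-0.26) = 0.3974

0.3974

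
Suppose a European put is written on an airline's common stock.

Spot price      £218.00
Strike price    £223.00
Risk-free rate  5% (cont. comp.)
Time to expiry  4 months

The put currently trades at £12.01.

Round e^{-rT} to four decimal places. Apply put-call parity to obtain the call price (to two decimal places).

e^(−rT) = e^(−0.05·0.3333) = 0.9835
Put-call parity: C − P = S − K·e^(−rT) = 218 − 223·0.9835 = 218 − 219.3205 = -1.3205
C = P + (C − P) = 12.01 + (-1.3205) = 10.6895

£10.69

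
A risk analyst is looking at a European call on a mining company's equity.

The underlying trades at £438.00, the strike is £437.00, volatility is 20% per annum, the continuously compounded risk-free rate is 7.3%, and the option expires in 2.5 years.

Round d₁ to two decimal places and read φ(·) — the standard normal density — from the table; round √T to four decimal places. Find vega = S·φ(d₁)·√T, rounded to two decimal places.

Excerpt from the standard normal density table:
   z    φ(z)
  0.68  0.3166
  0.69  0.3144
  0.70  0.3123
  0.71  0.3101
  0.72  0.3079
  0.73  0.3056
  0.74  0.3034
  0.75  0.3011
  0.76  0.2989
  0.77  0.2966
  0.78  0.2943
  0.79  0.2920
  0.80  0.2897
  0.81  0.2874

σ√T = 0.2·√2.5 = 0.3162
d₁ = [ln(438/437) + (0.073 + ½·0.2²)·2.5] / (σ√T) = (0.0023 + 0.2325) / 0.3162 = 0.7425 → 0.74
√T = √2.5 = 1.5811
φ(d₁) = φ(0.74) = 0.3034
vega = S·φ(d₁)·√T = 438·0.3034·1.5811 = 210.1111
(Call and put vega coincide under Black-Scholes.)

210.11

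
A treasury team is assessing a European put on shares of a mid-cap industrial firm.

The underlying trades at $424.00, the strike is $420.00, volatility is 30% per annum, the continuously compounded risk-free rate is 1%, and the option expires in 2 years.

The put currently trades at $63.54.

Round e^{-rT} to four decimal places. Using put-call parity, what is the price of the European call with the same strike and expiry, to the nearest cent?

$75.86

exp(−rT) = exp(−0.01·2) = 0.9802
Put-call parity: C − P = S − K·e^(−rT) = 424 − 420·0.9802 = 424 − 411.6840 = 12.3160
C = P + (C − P) = 63.54 + (12.3160) = 75.8560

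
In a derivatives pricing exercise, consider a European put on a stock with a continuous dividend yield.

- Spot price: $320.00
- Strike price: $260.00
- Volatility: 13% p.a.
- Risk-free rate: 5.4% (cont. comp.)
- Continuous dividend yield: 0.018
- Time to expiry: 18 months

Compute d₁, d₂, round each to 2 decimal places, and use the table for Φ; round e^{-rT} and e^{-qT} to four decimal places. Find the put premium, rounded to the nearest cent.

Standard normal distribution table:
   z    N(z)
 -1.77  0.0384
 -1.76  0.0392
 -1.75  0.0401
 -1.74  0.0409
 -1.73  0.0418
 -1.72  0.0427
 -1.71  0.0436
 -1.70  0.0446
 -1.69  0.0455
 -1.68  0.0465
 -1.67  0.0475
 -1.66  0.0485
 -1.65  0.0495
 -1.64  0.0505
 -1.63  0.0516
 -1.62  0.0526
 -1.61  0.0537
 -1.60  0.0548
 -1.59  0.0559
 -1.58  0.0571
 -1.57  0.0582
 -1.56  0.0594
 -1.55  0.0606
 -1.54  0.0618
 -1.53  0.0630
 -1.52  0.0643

T = 1.5;  σ√T = 0.1592
d₁ = [ln(320/260) + (0.054 − 0.018 + ½·0.13²)·1.5] / (σ√T) = (0.2076 + 0.0667) / 0.1592 = 1.7229 which rounds to 1.72
d₂ = 1.7229 − 0.1592 = 1.5637 which rounds to 1.56
e^(−qT) = e^(−0.018·1.5) = 0.9734;  e^(−rT) = e^(−0.054·1.5) = 0.9222
P = 260·0.9222·N(-1.56) − 320·0.9734·N(-1.72) = 260·0.9222·0.0594 − 320·0.9734·0.0427 = 14.2425 − 13.3005 = 0.9419

$0.94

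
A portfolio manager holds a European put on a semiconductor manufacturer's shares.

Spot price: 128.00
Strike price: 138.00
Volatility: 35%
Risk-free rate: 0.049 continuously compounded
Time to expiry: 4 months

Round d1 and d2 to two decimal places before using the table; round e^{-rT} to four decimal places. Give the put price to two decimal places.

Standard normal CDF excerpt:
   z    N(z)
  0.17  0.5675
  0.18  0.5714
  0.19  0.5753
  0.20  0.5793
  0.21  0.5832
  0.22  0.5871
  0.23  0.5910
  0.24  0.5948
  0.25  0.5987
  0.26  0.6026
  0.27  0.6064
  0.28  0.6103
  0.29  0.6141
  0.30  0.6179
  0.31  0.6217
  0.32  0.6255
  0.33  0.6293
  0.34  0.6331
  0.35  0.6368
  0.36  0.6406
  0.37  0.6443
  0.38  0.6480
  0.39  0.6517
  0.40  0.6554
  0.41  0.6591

σ√T = 0.35 × 0.5774 = 0.2021
ln(S/K) + (r + σ²/2)T = ln(128/138) + (0.049 + 0.35²/2)·0.3333 = -0.0752 + 0.0367 = -0.0385
d₁ = -0.0385 / 0.2021 = -0.1904 → -0.19
d₂ = d₁ − σ√T = -0.1904 − 0.2021 = -0.3925 → -0.39
exp(−rT) = exp(−0.049·0.3333) = 0.9838
P = 138·0.9838·N(0.39) − 128·N(0.19) = 138·0.9838·0.6517 − 128·0.5753 = 88.4777 − 73.6384 = 14.8393

14.84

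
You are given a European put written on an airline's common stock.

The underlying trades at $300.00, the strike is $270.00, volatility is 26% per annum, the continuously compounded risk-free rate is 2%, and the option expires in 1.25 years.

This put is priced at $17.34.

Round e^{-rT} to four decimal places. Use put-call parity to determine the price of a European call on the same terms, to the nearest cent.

exp(−rT) = exp(−0.02·1.25) = 0.9753
Put-call parity: C − P = S − K·e^(−rT) = 300 − 270·0.9753 = 300 − 263.3310 = 36.6690
C = P + (C − P) = 17.34 + (36.6690) = 54.0090

$54.01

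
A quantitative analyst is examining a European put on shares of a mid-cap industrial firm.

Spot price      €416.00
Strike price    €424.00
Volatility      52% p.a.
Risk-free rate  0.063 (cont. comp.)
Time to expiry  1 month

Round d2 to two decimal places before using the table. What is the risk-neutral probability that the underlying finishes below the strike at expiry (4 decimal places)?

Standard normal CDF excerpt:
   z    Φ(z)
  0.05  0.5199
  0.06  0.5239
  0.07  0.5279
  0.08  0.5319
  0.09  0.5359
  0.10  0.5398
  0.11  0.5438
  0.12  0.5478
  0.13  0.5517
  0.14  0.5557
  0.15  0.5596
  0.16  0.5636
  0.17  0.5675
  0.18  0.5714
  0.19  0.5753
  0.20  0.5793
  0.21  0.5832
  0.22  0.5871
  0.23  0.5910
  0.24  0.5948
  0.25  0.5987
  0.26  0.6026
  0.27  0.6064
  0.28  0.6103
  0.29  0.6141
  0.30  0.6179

0.5675

T = 0.08333;  σ√T = 0.1501
d₁ = [ln(416/424) + (0.063 + 0.52²/2)·0.08333] / 0.1501 = [-0.0190 + 0.0165] / 0.1501 = -0.0169 which rounds to -0.02
d₂ = d₁ − σ√T = -0.0169 − 0.1501 = -0.1670 which rounds to -0.17
Pr(exercise) under Q = N(−d₂) = N(0.17) = 0.5675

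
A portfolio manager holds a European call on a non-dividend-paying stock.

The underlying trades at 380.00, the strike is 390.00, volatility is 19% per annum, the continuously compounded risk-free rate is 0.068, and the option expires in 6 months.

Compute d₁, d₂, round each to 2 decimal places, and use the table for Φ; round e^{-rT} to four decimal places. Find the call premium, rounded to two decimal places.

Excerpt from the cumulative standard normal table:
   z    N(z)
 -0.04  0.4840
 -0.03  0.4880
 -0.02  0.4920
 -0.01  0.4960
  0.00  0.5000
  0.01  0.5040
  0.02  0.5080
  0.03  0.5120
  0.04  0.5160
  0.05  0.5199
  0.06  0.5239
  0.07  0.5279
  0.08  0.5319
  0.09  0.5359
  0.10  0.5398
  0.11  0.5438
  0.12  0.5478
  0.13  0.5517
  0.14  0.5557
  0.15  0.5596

σ√T = 0.19·√0.5 = 0.1344
d₁ = [ln(380/390) + (0.068 + 0.19²/2)·0.5] / 0.1344 = [-0.0260 + 0.0430] / 0.1344 = 0.1269 which rounds to 0.13
d₂ = d₁ − σ√T = 0.1269 − 0.1344 = -0.0074 which rounds to -0.01
e^(−rT) = e^(−0.068·0.5) = 0.9666
N(d₁) = N(0.13) = 0.5517;  N(d₂) = N(-0.01) = 0.4960
C = 380·0.5517 − 390·0.9666·0.4960 = 209.6460 − 186.9791 = 22.6669

22.67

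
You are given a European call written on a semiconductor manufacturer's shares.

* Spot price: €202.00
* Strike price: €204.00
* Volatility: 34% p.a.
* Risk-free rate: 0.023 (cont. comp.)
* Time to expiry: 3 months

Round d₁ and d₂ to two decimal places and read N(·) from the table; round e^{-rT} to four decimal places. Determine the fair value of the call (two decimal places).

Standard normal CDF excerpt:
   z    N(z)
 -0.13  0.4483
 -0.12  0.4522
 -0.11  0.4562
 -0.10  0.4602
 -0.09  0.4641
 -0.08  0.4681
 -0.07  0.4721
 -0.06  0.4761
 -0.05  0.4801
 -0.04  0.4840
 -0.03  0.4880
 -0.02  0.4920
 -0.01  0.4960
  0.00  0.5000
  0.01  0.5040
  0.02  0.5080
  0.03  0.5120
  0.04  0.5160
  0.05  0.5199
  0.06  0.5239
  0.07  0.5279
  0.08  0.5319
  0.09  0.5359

€13.29

σ√T = 0.34·√0.25 = 0.1700
ln(S/K) + (r + σ²/2)T = ln(202/204) + (0.023 + 0.34²/2)·0.25 = -0.0099 + 0.0202 = 0.0103
d₁ = 0.0103 / 0.1700 = 0.0609 → 0.06
d₂ = d₁ − σ√T = 0.0609 − 0.1700 = -0.1091 → -0.11
e^(−rT) = e^(−0.023·0.25) = 0.9943
N(d₁) = N(0.06) = 0.5239;  N(d₂) = N(-0.11) = 0.4562
C = 202·0.5239 − 204·0.9943·0.4562 = 105.8278 − 92.5343 = 13.2935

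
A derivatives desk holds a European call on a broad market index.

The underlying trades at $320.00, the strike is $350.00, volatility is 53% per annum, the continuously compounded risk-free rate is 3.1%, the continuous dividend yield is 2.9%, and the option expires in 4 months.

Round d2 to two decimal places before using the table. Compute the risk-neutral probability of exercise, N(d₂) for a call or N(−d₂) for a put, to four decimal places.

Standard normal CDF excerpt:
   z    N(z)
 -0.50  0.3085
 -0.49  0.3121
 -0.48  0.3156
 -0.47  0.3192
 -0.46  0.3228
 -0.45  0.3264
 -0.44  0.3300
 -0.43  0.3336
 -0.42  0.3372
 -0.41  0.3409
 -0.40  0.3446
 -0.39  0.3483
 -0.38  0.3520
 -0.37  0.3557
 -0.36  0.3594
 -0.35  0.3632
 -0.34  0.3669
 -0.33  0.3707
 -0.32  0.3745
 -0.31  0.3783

0.3300

σ√T = 0.53·√0.3333 = 0.3060
d₁ = [ln(320/350) + (0.031 − 0.029 + 0.53²/2)·0.3333] / 0.3060 = [-0.0896 + 0.0475] / 0.3060 = -0.1377 ≈ -0.14
d₂ = d₁ − σ√T = -0.1377 − 0.3060 = -0.4437 ≈ -0.44
Pr(exercise) under Q = N(d₂) = 0.3300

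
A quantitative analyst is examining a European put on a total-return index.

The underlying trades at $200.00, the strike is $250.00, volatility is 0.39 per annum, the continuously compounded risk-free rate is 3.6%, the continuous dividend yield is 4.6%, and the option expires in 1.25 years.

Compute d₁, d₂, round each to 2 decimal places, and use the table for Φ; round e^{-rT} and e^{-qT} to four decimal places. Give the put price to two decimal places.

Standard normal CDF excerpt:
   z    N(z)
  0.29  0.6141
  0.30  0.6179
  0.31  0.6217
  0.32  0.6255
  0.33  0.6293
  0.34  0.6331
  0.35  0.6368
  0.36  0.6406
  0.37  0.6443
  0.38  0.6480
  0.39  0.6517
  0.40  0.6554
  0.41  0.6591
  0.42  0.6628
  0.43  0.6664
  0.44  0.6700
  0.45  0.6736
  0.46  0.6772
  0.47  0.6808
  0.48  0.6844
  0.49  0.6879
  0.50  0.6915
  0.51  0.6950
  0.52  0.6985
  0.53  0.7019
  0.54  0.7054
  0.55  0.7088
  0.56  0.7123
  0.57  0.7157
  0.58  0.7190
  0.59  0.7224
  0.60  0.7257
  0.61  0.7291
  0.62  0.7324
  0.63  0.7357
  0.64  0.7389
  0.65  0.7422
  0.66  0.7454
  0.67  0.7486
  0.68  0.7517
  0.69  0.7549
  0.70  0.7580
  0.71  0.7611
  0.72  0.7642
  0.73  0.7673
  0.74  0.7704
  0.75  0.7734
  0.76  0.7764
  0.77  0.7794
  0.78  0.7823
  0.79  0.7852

$67.45

T = 1.25;  σ√T = 0.4360
ln(S/K) + (r − q + σ²/2)T = ln(200/250) + (0.036 − 0.046 + 0.39²/2)·1.25 = -0.2231 + 0.0826 = -0.1406
d₁ = -0.1406 / 0.4360 = -0.3224 ⇒ -0.32
d₂ = d₁ − σ√T = -0.3224 − 0.4360 = -0.7584 ⇒ -0.76
exp(−qT) = exp(−0.046·1.25) = 0.9441;  exp(−rT) = exp(−0.036·1.25) = 0.9560
N(−d₂) = N(0.76) = 0.7764;  N(−d₁) = N(0.32) = 0.6255
P = 250·0.9560·0.7764 − 200·0.9441·0.6255 = 185.5596 − 118.1069 = 67.4527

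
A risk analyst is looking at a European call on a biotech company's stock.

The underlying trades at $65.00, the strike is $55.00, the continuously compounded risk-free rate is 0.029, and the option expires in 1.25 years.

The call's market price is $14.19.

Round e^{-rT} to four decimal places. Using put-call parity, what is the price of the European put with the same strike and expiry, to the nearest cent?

$2.23

exp(−rT) = exp(−0.029·1.25) = 0.9644
Put-call parity: C − P = S − K·e^(−rT) = 65 − 55·0.9644 = 65 − 53.0420 = 11.9580
P = C − (C − P) = 14.19 − (11.9580) = 2.2320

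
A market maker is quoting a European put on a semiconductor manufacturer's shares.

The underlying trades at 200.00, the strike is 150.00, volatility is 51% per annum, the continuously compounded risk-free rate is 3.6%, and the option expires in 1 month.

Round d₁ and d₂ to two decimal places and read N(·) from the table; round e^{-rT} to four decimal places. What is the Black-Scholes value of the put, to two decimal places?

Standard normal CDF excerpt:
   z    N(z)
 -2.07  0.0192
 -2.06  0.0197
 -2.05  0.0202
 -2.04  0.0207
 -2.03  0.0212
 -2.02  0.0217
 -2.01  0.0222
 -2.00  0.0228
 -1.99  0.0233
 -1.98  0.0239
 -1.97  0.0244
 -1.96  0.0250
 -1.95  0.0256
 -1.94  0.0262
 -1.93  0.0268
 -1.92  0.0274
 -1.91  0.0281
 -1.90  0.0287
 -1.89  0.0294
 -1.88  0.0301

0.25

σ√T = 0.51·√0.08333 = 0.1472
d₁ = [ln(200/150) + (0.036 + ½·0.51²)·0.08333] / (σ√T) = (0.2877 + 0.0138) / 0.1472 = 2.0480 ⇒ 2.05
d₂ = 2.0480 − 0.1472 = 1.9008 ⇒ 1.90
e^(−rT) = e^(−0.036·0.08333) = 0.9970
N(−d₂) = N(-1.90) = 0.0287;  N(−d₁) = N(-2.05) = 0.0202
P = 150·0.9970·0.0287 − 200·0.0202 = 4.2921 − 4.0400 = 0.2521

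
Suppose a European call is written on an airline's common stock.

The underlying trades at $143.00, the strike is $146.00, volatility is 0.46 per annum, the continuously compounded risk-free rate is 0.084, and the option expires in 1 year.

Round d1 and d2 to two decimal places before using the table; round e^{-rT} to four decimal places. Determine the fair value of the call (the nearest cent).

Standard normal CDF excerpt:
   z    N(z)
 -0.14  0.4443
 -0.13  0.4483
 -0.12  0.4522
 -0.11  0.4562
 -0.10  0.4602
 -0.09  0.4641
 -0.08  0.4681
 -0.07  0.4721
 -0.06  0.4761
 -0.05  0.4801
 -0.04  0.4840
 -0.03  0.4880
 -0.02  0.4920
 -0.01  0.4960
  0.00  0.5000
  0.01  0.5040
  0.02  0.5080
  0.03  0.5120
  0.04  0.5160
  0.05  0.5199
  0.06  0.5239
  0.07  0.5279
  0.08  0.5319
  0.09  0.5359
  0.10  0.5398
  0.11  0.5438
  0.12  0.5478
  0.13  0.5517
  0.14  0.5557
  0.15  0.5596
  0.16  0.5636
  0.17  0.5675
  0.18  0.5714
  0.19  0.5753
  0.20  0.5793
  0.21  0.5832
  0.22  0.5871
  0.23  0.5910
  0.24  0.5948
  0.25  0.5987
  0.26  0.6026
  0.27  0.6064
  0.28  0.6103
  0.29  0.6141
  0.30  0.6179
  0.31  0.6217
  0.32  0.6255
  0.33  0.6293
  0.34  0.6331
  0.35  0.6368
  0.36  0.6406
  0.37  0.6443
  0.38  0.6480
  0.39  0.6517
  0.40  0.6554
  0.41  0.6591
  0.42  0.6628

$29.84

σ√T = 0.46 × 1.0000 = 0.4600
d₁ = [ln(143/146) + (0.084 + 0.46²/2)·1] / 0.4600 = [-0.0208 + 0.1898] / 0.4600 = 0.3675 ⇒ 0.37
d₂ = d₁ − σ√T = 0.3675 − 0.4600 = -0.0925 ⇒ -0.09
e^(−rT) = e^(−0.084·1) = 0.9194
N(d₁) = N(0.37) = 0.6443;  N(d₂) = N(-0.09) = 0.4641
C = 143·0.6443 − 146·0.9194·0.4641 = 92.1349 − 62.2973 = 29.8376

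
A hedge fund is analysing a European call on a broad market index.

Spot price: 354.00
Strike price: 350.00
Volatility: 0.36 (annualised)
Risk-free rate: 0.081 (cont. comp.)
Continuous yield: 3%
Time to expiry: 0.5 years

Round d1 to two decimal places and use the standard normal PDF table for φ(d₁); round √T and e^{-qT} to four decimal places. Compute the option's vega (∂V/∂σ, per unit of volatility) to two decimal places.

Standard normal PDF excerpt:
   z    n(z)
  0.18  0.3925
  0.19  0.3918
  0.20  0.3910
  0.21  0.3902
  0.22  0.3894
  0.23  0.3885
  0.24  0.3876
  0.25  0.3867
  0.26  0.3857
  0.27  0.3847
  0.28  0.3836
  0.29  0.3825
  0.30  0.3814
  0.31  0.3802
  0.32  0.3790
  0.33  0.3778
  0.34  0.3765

94.86

T = 0.5;  σ√T = 0.2546
d₁ = [ln(354/350) + (0.081 − 0.03 + ½·0.36²)·0.5] / (σ√T) = (0.0114 + 0.0579) / 0.2546 = 0.2721 ⇒ 0.27
√T = √0.5 = 0.7071
φ(d₁) = φ(0.27) = 0.3847
exp(−qT) = exp(−0.03·0.5) = 0.9851
vega = S·exp(−qT)·φ(d₁)·√T = 354·0.9851·0.3847·0.7071 = 94.8608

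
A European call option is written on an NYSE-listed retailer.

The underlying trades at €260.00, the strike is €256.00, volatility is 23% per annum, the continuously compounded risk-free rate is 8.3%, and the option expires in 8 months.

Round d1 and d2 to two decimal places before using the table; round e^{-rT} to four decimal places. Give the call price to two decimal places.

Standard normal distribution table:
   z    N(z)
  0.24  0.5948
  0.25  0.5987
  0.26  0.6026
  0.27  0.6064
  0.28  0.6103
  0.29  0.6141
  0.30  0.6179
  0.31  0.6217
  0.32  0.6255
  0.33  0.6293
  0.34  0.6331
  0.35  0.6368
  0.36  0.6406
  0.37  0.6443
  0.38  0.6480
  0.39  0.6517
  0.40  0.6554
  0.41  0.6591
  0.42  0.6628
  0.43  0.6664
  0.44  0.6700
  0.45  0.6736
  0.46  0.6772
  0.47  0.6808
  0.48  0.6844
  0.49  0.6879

T = 0.6667;  σ√T = 0.1878
ln(S/K) + (r + σ²/2)T = ln(260/256) + (0.083 + 0.23²/2)·0.6667 = 0.0155 + 0.0730 = 0.0885
d₁ = 0.0885 / 0.1878 = 0.4711 ⇒ 0.47
d₂ = d₁ − σ√T = 0.4711 − 0.1878 = 0.2833 ⇒ 0.28
e^(−rT) = e^(−0.083·0.6667) = 0.9462
N(d₁) = N(0.47) = 0.6808;  N(d₂) = N(0.28) = 0.6103
C = 260·0.6808 − 256·0.9462·0.6103 = 177.0080 − 147.8313 = 29.1767

€29.18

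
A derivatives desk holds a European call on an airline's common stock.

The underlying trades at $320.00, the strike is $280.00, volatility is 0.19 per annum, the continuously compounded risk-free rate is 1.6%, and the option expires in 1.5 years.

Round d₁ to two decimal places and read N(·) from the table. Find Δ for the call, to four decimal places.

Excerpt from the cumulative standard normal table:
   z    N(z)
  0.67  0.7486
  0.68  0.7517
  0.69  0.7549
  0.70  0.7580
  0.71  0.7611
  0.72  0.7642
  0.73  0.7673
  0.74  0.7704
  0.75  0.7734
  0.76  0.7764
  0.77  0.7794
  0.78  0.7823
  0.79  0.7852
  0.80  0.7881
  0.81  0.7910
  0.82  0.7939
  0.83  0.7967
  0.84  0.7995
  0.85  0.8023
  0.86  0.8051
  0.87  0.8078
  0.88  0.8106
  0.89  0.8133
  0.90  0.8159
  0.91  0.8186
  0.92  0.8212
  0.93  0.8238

0.7852

σ√T = 0.19·√1.5 = 0.2327
d₁ = [ln(320/280) + (0.016 + 0.19²/2)·1.5] / 0.2327 = [0.1335 + 0.0511] / 0.2327 = 0.7933 → 0.79
N(d₁) = N(0.79) = 0.7852
Δ_call = N(d₁) = 0.7852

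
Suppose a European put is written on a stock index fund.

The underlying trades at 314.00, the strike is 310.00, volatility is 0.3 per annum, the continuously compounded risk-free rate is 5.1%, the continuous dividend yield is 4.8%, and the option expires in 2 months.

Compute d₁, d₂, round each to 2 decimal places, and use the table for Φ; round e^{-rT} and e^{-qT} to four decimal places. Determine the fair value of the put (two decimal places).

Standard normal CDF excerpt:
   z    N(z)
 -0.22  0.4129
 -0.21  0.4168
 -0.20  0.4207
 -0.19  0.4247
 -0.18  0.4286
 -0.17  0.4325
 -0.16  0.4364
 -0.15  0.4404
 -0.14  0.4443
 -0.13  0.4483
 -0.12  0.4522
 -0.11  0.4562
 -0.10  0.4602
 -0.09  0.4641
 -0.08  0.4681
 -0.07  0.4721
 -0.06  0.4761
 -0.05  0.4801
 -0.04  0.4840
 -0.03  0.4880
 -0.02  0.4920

σ√T = 0.3·√0.1667 = 0.1225
ln(S/K) + (r − q + σ²/2)T = ln(314/310) + (0.051 − 0.048 + 0.3²/2)·0.1667 = 0.0128 + 0.0080 = 0.0208
d₁ = 0.0208 / 0.1225 = 0.1700 ≈ 0.17
d₂ = d₁ − σ√T = 0.1700 − 0.1225 = 0.0475 ≈ 0.05
e^(−qT) = e^(−0.048·0.1667) = 0.9920;  e^(−rT) = e^(−0.051·0.1667) = 0.9915
P = 310·0.9915·N(-0.05) − 314·0.9920·N(-0.17) = 310·0.9915·0.4801 − 314·0.9920·0.4325 = 147.5659 − 134.7186 = 12.8474

12.85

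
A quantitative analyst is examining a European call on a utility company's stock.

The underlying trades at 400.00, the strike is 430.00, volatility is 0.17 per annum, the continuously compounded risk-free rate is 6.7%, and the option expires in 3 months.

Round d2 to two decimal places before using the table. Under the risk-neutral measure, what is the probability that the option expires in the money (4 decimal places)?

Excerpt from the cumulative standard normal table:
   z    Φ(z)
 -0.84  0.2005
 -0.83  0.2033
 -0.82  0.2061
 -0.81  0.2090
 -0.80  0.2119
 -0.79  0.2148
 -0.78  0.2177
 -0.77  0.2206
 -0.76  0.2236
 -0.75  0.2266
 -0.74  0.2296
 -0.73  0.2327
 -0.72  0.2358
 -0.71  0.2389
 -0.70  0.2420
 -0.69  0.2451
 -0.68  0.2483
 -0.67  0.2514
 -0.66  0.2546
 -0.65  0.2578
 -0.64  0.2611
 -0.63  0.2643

0.2420

T = 0.25;  σ√T = 0.0850
d₁ = [ln(400/430) + (0.067 + ½·0.17²)·0.25] / (σ√T) = (-0.0723 + 0.0204) / 0.0850 = -0.6113 ≈ -0.61
d₂ = -0.6113 − 0.0850 = -0.6963 ≈ -0.70
Risk-neutral Pr[S_T > K] = N(d₂) = N(-0.70) = 0.2420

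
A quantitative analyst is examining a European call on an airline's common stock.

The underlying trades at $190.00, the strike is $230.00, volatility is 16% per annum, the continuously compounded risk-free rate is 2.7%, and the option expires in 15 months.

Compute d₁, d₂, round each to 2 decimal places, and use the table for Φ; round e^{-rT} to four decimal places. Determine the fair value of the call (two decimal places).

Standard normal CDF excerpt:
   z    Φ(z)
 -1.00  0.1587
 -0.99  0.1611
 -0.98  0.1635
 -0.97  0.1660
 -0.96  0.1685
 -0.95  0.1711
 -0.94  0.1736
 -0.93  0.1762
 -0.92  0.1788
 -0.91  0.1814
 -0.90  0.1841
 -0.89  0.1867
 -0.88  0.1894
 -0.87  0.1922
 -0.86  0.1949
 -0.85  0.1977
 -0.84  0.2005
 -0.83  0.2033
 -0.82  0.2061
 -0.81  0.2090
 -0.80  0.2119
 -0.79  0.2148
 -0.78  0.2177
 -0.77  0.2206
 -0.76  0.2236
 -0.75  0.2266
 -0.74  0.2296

σ√T = 0.16 × 1.1180 = 0.1789
d₁ = [ln(190/230) + (0.027 + 0.16²/2)·1.25] / 0.1789 = [-0.1911 + 0.0498] / 0.1789 = -0.7899 → -0.79
d₂ = d₁ − σ√T = -0.7899 − 0.1789 = -0.9688 → -0.97
exp(−rT) = exp(−0.027·1.25) = 0.9668
N(d₁) = N(-0.79) = 0.2148;  N(d₂) = N(-0.97) = 0.1660
C = 190·0.2148 − 230·0.9668·0.1660 = 40.8120 − 36.9124 = 3.8996

$3.90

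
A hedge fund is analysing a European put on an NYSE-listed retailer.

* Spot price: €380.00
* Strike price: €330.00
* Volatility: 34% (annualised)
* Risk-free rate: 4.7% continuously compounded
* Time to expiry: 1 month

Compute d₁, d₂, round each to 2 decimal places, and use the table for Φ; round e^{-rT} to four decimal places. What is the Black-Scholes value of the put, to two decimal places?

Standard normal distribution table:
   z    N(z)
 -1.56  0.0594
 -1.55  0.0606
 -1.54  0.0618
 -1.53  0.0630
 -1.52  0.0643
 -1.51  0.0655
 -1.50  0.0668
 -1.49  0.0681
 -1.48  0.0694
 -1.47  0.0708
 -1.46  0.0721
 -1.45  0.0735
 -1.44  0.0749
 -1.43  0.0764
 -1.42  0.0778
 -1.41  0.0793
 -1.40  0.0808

€1.17

σ√T = 0.34 × 0.2887 = 0.0981
d₁ = [ln(380/330) + (0.047 + 0.34²/2)·0.08333] / 0.0981 = [0.1411 + 0.0087] / 0.0981 = 1.5264 ⇒ 1.53
d₂ = d₁ − σ√T = 1.5264 − 0.0981 = 1.4282 ⇒ 1.43
exp(−rT) = exp(−0.047·0.08333) = 0.9961
N(−d₂) = N(-1.43) = 0.0764;  N(−d₁) = N(-1.53) = 0.0630
P = 330·0.9961·0.0764 − 380·0.0630 = 25.1137 − 23.9400 = 1.1737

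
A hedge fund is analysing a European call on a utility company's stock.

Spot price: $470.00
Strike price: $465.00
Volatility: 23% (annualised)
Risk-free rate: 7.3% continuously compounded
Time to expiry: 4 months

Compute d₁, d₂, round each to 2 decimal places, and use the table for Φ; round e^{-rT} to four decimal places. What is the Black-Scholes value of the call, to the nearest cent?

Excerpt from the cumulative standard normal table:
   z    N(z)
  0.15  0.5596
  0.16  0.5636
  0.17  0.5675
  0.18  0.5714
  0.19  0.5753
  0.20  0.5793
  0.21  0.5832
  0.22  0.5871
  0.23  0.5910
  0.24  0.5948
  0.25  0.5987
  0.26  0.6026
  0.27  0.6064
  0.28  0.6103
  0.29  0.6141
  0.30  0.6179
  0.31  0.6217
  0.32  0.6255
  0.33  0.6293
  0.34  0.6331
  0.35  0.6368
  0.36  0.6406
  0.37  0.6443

σ√T = 0.23 × 0.5774 = 0.1328
d₁ = [ln(470/465) + (0.073 + ½·0.23²)·0.3333] / (σ√T) = (0.0107 + 0.0331) / 0.1328 = 0.3302 ⇒ 0.33
d₂ = 0.3302 − 0.1328 = 0.1974 ⇒ 0.20
exp(−rT) = exp(−0.073·0.3333) = 0.9760
C = 470·N(0.33) − 465·0.9760·N(0.20) = 470·0.6293 − 465·0.9760·0.5793 = 295.7710 − 262.9095 = 32.8615

$32.86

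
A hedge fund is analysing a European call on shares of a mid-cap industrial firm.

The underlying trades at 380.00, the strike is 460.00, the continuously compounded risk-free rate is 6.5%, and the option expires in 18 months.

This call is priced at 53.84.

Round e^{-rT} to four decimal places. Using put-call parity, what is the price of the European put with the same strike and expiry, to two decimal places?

91.11

e^(−rT) = e^(−0.065·1.5) = 0.9071
Put-call parity: C − P = S − K·e^(−rT) = 380 − 460·0.9071 = 380 − 417.2660 = -37.2660
P = C − (C − P) = 53.84 − (-37.2660) = 91.1060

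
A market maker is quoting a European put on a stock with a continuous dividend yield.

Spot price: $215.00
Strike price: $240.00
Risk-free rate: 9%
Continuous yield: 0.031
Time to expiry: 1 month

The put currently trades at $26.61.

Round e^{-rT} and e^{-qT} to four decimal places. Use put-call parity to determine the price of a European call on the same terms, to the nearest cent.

$2.85

exp(−qT) = exp(−0.031·0.08333) = 0.9974;  exp(−rT) = exp(−0.09·0.08333) = 0.9925
Put-call parity: C − P = S·e^(−qT) − K·e^(−rT) = 215·0.9974 − 240·0.9925 = 214.4410 − 238.2000 = -23.7590
C = P + (C − P) = 26.61 + (-23.7590) = 2.8510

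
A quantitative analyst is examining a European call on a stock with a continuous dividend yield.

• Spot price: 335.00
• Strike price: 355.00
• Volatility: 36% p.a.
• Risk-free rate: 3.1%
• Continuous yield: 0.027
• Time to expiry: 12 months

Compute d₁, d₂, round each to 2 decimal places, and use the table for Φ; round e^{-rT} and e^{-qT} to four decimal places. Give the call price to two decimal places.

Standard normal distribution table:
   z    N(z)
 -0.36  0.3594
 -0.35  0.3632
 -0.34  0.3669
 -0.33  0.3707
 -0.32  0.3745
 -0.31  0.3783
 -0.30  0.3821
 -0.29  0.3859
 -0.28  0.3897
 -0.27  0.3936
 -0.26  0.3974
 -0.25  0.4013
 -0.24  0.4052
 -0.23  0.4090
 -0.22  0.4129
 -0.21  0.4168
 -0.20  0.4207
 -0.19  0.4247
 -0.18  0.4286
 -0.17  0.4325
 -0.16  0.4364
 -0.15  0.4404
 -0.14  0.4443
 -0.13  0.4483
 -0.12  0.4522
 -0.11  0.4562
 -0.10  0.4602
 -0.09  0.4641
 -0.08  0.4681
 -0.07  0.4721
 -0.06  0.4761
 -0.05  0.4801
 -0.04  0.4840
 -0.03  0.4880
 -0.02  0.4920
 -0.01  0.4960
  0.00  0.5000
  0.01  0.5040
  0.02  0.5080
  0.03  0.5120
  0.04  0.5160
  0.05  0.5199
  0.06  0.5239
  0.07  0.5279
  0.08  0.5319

39.37

σ√T = 0.36 × 1.0000 = 0.3600
ln(S/K) + (r − q + σ²/2)T = ln(335/355) + (0.031 − 0.027 + 0.36²/2)·1 = -0.0580 + 0.0688 = 0.0108
d₁ = 0.0108 / 0.3600 = 0.0300 which rounds to 0.03
d₂ = d₁ − σ√T = 0.0300 − 0.3600 = -0.3300 which rounds to -0.33
exp(−qT) = exp(−0.027·1) = 0.9734;  exp(−rT) = exp(−0.031·1) = 0.9695
C = 335·0.9734·N(0.03) − 355·0.9695·N(-0.33) = 335·0.9734·0.5120 − 355·0.9695·0.3707 = 166.9576 − 127.5847 = 39.3728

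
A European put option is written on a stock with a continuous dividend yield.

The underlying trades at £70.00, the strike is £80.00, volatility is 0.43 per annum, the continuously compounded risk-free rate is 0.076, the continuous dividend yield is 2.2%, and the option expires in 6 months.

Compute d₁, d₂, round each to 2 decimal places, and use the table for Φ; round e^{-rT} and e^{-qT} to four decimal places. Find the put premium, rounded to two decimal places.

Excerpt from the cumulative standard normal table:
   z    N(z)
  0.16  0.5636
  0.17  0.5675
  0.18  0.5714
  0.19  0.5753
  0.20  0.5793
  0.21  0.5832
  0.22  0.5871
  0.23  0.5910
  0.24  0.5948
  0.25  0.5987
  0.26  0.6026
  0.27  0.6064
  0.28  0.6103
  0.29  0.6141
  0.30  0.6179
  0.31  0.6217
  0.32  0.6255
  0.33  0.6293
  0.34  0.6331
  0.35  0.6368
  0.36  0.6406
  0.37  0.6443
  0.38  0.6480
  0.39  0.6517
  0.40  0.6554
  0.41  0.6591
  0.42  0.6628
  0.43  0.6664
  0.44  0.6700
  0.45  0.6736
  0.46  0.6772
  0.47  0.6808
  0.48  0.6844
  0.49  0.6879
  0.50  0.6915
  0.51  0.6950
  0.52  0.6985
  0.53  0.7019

£13.15

σ√T = 0.43 × 0.7071 = 0.3041
d₁ = [ln(70/80) + (0.076 − 0.022 + 0.43²/2)·0.5] / 0.3041 = [-0.1335 + 0.0732] / 0.3041 = -0.1983 → -0.20
d₂ = d₁ − σ√T = -0.1983 − 0.3041 = -0.5024 → -0.50
e^(−qT) = e^(−0.022·0.5) = 0.9891;  e^(−rT) = e^(−0.076·0.5) = 0.9627
N(−d₂) = N(0.50) = 0.6915;  N(−d₁) = N(0.20) = 0.5793
P = 80·0.9627·0.6915 − 70·0.9891·0.5793 = 53.2566 − 40.1090 = 13.1476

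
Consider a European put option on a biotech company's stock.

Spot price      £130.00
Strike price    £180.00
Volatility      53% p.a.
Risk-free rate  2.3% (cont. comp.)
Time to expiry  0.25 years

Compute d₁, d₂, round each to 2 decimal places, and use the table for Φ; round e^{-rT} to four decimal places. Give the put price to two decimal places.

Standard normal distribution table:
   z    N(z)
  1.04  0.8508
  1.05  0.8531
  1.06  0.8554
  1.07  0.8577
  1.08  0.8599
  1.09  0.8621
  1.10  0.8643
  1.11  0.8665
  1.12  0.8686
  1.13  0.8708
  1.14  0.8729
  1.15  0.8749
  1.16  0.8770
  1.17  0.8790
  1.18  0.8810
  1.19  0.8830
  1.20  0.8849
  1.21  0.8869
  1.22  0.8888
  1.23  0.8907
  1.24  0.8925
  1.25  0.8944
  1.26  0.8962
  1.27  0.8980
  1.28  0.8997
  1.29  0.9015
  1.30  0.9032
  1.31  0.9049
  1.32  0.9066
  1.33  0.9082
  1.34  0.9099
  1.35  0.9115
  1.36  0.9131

£51.35

σ√T = 0.53 × 0.5000 = 0.2650
d₁ = [ln(130/180) + (0.023 + ½·0.53²)·0.25] / (σ√T) = (-0.3254 + 0.0409) / 0.2650 = -1.0738 ≈ -1.07
d₂ = -1.0738 − 0.2650 = -1.3388 ≈ -1.34
exp(−rT) = exp(−0.023·0.25) = 0.9943
P = 180·0.9943·N(1.34) − 130·N(1.07) = 180·0.9943·0.9099 − 130·0.8577 = 162.8484 − 111.5010 = 51.3474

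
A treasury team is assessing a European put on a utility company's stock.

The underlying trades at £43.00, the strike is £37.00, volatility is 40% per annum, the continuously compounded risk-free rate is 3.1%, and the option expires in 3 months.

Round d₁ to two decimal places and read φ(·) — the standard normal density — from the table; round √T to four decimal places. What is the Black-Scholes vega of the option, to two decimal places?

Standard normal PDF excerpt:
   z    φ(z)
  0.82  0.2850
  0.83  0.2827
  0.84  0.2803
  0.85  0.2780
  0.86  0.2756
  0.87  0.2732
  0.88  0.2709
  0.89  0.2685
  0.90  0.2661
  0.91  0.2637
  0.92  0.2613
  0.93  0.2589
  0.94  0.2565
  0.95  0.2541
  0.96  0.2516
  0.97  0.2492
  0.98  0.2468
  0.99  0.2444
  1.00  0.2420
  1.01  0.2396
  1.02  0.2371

5.77

T = 0.25;  σ√T = 0.2000
d₁ = [ln(43/37) + (0.031 + ½·0.4²)·0.25] / (σ√T) = (0.1503 + 0.0278) / 0.2000 = 0.8902 → 0.89
√T = √0.25 = 0.5000
φ(d₁) = φ(0.89) = 0.2685
vega = S·φ(d₁)·√T = 43·0.2685·0.5000 = 5.7728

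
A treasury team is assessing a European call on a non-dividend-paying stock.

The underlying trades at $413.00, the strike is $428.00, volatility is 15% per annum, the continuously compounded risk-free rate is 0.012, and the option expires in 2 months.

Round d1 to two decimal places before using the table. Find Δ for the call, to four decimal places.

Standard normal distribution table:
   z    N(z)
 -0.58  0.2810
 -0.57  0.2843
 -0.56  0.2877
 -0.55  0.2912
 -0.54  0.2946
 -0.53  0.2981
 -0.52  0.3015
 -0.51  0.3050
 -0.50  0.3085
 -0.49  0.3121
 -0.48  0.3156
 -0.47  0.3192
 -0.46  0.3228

0.3015

σ√T = 0.15·√0.1667 = 0.0612
d₁ = [ln(413/428) + (0.012 + ½·0.15²)·0.1667] / (σ√T) = (-0.0357 + 0.0039) / 0.0612 = -0.5193 ≈ -0.52
N(d₁) = N(-0.52) = 0.3015
Δ_call = N(d₁) = 0.3015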